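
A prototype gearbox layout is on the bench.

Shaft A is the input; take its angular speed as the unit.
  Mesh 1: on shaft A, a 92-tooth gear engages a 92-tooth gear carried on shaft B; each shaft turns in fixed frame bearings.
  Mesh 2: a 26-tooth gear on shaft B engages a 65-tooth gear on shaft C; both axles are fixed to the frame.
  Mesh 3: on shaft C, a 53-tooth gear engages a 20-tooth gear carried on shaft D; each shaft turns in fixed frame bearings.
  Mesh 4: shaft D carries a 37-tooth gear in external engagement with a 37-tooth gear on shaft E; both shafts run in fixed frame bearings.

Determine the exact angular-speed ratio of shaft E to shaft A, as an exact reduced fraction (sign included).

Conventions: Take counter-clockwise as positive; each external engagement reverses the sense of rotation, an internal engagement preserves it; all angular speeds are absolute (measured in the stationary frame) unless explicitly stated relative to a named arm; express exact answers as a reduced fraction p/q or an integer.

53/50

class = fixed-axis compound train [4 meshes; 4 ratios multiply, 4 sense flips]
mesh 1 [92T→92T]: running ratio 1, sense −
mesh 2 [26T→65T]: running ratio 2/5, sense +
mesh 3 [53T→20T]: running ratio 53/50, sense −
mesh 4 [37T→37T]: running ratio 53/50, sense +
ω_out/ω_in = 53/50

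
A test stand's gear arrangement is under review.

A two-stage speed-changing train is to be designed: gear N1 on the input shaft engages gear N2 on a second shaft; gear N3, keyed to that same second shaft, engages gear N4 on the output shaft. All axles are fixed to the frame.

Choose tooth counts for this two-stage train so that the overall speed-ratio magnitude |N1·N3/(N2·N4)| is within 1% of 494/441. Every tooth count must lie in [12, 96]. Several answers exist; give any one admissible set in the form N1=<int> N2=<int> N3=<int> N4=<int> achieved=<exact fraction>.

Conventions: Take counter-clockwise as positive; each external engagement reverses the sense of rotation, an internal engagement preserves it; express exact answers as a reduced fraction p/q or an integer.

N1=13 N2=21 N3=38 N4=21 achieved=494/441

2-stage fixed-axis compound train for ratio 494/441
target = 494/441 in lowest terms: an exact hit needs N1·N3 = k·494 and N2·N4 = k·441 for one integer k, every count in [12, 96]; additionally prefer no 1:1 stage (N1 ≠ N2, N3 ≠ N4)
k = 1: N1·N3 = 494 = 13·38, N2·N4 = 441 = 21·21
achieved = 13·38/(21·21) = 494/441; |achieved − target| = 0 ≤ 247/22050 ✓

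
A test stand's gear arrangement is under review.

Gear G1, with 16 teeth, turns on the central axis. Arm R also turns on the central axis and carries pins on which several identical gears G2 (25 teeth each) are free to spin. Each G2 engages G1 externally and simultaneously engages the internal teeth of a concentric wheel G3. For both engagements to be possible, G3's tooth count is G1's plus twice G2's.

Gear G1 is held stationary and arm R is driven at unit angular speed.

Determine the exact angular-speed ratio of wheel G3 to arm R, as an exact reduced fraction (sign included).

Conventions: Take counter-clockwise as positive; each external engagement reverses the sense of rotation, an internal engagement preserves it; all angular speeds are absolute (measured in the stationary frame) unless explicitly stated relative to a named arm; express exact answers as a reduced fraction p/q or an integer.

41/33

class = planetary set [G3 = 16+2·25 = 66; Willis about the carrier]
ring teeth: 16 + 2·25 = 66
16(ω_sun−ω_arm) = −66(ω_ring−ω_arm),  ω_sun = 0, ω_arm = 1
ω_ring = 1 − (16/66)(0−1) = 41/33
ω_out/ω_in = 41/33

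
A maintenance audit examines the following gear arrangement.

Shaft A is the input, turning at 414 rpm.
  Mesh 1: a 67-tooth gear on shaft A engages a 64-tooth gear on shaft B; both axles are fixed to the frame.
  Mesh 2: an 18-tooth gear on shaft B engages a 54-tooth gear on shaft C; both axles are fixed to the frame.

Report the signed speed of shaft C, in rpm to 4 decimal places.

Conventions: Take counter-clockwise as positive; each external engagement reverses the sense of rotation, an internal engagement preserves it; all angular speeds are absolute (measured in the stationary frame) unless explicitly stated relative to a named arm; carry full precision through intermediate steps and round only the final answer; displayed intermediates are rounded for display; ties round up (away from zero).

+144.4688 rpm

2-mesh fixed-axis compound train (all bearings frame-fixed)
mesh 1 [67T→64T]: ω = 414.0000×67/64 = 433.4063 rpm, sense flips to −
mesh 2 [18T→54T]: ω = 433.4063×18/54 = 144.4688 rpm, sense flips to +
signed output speed = +144.4688 rpm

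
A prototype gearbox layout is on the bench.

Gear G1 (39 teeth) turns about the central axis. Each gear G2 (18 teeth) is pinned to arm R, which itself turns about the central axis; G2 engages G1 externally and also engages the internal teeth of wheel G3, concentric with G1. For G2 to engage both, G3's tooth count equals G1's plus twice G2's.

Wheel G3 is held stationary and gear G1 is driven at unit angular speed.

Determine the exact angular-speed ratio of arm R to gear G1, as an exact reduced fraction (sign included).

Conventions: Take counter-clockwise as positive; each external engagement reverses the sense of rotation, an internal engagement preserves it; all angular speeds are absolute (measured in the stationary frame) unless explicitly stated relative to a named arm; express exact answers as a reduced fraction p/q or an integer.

planetary set (39T centre, 18T on arm, 75T internal) — Willis relation
ring teeth: 39 + 2·18 = 75
39(ω_sun−ω_arm) = −75(ω_ring−ω_arm),  ω_ring = 0, ω_sun = 1
39(1−ω_arm) = −75(0−ω_arm)  ⇒  114·ω_arm = 39  ⇒  ω_arm = 13/38
ω_out/ω_in = 13/38

13/38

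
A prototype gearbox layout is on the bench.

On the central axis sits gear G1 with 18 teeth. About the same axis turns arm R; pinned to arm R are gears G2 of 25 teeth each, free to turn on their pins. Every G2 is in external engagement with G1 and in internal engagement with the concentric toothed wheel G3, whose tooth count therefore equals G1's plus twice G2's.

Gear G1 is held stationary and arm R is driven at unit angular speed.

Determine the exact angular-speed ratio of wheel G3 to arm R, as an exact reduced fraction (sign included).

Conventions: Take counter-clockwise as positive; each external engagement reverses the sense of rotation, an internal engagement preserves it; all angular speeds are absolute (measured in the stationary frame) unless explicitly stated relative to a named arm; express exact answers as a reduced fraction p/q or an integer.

topology: planetary set — G1 18T / G2 25T / G3 68T, arm = carrier (Willis)
ring teeth: 18 + 2·25 = 68
18(ω_sun−ω_arm) = −68(ω_ring−ω_arm),  ω_sun = 0, ω_arm = 1
ω_ring = 1 − (18/68)(0−1) = 43/34
ω_out/ω_in = 43/34

43/34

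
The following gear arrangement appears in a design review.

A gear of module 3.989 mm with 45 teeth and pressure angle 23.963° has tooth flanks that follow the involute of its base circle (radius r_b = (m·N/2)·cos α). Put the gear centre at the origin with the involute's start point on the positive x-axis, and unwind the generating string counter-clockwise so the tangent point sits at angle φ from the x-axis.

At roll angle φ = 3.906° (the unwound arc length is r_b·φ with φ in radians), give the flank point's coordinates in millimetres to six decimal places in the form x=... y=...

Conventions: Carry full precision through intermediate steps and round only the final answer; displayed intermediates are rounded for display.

class = single-mesh tooth geometry [base-circle involute, m = 3.989, 45T]
pitch radius r_p = m·N/2 = 3.989·45/2 = 89.752500
base radius r_b = r_p·cos α = 89.752500·cos 23.963° = 82.016546
roll angle φ = 3.906° = 0.06817256 rad
x = r_b·(cos φ + φ·sin φ) = 82.206910
y = r_b·(sin φ − φ·cos φ) = 0.008658

x=82.206910 y=0.008658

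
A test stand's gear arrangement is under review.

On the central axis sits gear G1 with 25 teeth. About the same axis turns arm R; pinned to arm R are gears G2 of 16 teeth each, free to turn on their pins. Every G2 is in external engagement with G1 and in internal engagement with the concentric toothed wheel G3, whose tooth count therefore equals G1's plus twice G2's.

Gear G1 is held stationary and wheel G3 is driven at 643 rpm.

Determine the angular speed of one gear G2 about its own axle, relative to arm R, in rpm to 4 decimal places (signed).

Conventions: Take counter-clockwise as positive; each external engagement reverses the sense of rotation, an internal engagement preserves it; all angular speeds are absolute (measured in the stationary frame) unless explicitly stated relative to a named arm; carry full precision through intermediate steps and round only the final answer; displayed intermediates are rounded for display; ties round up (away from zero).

planetary set (25T centre, 16T on arm, 57T internal) — Willis relation
normalise by the input: solve with ω_ring = 1, then scale by 643 rpm
ring teeth: 25 + 2·16 = 57
25(ω_sun−ω_arm) = −57(ω_ring−ω_arm),  ω_sun = 0, ω_ring = 1
25(0−ω_arm) = −57(1−ω_arm)  ⇒  82·ω_arm = 57  ⇒  ω_arm = 57/82
sun–planet mesh: 25·(0−57/82) = −16·(ω_p−ω_arm)  ⇒  ω_p−ω_arm = 1425/1312
scale: ω_p−ω_arm = 1425/1312 × 643 rpm = +698.3803 rpm

+698.3803 rpm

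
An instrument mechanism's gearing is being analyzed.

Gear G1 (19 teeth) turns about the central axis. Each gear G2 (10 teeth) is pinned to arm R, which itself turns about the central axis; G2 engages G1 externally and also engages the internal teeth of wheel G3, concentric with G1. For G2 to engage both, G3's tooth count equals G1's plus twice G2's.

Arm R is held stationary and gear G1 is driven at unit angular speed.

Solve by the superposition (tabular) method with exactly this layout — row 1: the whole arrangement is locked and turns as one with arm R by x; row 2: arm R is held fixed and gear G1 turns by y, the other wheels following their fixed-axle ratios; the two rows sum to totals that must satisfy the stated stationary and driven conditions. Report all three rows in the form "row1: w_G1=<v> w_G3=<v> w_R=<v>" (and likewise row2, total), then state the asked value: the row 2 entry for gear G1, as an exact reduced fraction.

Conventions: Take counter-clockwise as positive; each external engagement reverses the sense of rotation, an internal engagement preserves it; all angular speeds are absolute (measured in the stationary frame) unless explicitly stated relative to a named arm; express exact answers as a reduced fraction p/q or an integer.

row1: w_G1=0 w_G3=0 w_R=0
row2: w_G1=1 w_G3=-19/39 w_R=0
total: w_G1=1 w_G3=-19/39 w_R=0
asked value: 1

topology: planetary set — G1 19T / G2 10T / G3 39T, arm = carrier (Willis)
row 1: whole set turns with the arm by x
row 2: sun turns y, ring = −(19/39)·y, arm 0
boundary: total ω_arm = x = 0 and total ω_sun = x + y = 1  ⇒  y = 1, x = 0
row 2 ring = −(19/39)·1 = -19/39
totals (row 1 + row 2): sun 0 + 1 = 1, ring 0 + (-19/39) = -19/39, arm 0 + 0 = 0
asked cell (row2, sun) = 1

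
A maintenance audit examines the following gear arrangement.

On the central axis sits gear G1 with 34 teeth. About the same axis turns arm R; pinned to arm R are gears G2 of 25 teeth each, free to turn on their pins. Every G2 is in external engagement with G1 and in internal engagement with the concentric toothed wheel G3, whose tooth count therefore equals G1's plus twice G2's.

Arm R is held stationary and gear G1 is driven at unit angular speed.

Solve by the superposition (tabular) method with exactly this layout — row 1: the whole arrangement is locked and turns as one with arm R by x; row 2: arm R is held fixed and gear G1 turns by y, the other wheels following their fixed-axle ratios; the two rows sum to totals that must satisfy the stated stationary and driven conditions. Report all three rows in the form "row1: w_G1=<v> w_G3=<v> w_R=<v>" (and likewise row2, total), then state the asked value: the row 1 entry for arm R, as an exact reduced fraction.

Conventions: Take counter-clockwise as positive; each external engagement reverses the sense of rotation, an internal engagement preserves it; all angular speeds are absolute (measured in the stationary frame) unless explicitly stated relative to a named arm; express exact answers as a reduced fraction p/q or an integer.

class = planetary set [G3 = 34+2·25 = 84; Willis about the carrier]
superposition row 1 [locked train]: every member turns x
superposition row 2 [arm held]: sun y, ring −(34/84)·y, arm 0
boundary: total ω_arm = x = 0 and total ω_sun = x + y = 1  ⇒  y = 1, x = 0
row 2 ring = −(34/84)·1 = -17/42
totals (row 1 + row 2): sun 0 + 1 = 1, ring 0 + (-17/42) = -17/42, arm 0 + 0 = 0
asked cell (row1, arm) = 0

row1: w_G1=0 w_G3=0 w_R=0
row2: w_G1=1 w_G3=-17/42 w_R=0
total: w_G1=1 w_G3=-17/42 w_R=0
asked value: 0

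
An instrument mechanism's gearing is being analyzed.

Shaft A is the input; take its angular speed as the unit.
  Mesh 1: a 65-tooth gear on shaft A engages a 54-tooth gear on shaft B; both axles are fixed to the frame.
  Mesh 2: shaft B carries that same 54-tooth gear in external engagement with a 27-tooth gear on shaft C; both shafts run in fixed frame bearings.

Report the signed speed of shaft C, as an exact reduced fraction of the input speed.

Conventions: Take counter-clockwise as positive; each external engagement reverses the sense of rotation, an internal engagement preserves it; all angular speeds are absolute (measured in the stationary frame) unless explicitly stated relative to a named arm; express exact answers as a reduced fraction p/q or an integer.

2-mesh fixed-axis compound train (all bearings frame-fixed)
mesh 1 [65T→54T]: |ω|/ω_in = 1×65/54 = 65/54, sense flips to −
mesh 2 [54T→27T]: |ω|/ω_in = (65/54)×54/27 = 65/27, sense flips to +
signed output speed (× input speed) = 65/27

65/27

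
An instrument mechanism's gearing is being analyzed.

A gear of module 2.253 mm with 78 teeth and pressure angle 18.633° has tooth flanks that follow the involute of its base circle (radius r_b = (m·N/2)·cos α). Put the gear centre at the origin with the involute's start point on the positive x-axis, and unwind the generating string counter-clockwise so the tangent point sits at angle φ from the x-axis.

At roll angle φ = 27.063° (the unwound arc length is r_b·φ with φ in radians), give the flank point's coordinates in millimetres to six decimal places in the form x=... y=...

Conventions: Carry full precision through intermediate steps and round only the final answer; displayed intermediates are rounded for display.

class = single-mesh tooth geometry [base-circle involute, m = 2.253, 78T]
pitch radius r_p = m·N/2 = 2.253·78/2 = 87.867000
base radius r_b = r_p·cos α = 87.867000·cos 18.633° = 83.261411
roll angle φ = 27.063° = 0.47233846 rad
x = r_b·(cos φ + φ·sin φ) = 92.037713
y = r_b·(sin φ − φ·cos φ) = 2.859974

x=92.037713 y=2.859974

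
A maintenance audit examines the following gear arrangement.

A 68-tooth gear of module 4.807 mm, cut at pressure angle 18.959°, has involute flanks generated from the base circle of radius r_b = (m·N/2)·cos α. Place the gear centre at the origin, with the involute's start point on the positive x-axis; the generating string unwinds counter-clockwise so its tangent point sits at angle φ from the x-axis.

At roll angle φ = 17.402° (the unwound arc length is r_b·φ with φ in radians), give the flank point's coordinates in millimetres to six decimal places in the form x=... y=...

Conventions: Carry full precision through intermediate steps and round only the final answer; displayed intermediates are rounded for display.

x=161.537527 y=1.430299

single-mesh involute tooth geometry (68T wheel at module 4.807)
pitch radius r_p = m·N/2 = 4.807·68/2 = 163.438000
base radius r_b = r_p·cos α = 163.438000·cos 18.959° = 154.571702
roll angle φ = 17.402° = 0.30372220 rad
x = r_b·(cos φ + φ·sin φ) = 161.537527
y = r_b·(sin φ − φ·cos φ) = 1.430299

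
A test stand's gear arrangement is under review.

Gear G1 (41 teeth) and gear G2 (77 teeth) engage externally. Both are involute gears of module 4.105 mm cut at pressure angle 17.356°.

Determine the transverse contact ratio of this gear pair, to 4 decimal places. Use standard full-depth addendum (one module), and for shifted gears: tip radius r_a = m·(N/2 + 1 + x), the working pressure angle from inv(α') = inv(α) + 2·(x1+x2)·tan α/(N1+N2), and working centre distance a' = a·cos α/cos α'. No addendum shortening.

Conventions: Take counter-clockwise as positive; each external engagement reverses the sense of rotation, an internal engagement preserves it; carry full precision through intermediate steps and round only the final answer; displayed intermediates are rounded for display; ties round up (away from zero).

1.9337

recognized (one external pair, fixed centres): single-mesh tooth geometry, m = 4.105, N1 = 41, N2 = 77
base radii: r_b1 = 80.321011, r_b2 = 150.846777
tip radii: r_a1 = 88.257500, r_a2 = 162.147500
no profile shift: α' = α, a' = a
action lengths: √(r_a1²−r_b1²) = 36.577609, √(r_a2²−r_b2²) = 59.473202
base pitch p_b = π·m·cos α = 12.309068
CR = (36.577609 + 59.473202 − 242.195000·sin 17.35600°)/12.309068 = 1.933707
contact ratio ≈ 1.9337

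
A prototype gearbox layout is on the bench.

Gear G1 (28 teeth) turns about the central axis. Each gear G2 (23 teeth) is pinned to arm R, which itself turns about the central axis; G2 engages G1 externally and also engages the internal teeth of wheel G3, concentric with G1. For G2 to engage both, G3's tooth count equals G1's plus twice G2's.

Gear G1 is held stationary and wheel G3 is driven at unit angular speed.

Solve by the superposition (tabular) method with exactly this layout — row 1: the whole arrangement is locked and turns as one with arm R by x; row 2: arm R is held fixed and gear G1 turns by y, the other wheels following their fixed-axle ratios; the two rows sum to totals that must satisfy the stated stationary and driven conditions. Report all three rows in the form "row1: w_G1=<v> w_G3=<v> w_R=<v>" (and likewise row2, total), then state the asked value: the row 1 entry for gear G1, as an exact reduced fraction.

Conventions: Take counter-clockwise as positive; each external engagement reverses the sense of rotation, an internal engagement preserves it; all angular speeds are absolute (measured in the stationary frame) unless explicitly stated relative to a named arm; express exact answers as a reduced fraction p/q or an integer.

topology: planetary set — G1 28T / G2 23T / G3 74T, arm = carrier (Willis)
row 1: whole set turns with the arm by x
superposition row 2 [arm held]: sun y, ring −(28/74)·y, arm 0
boundary: total ω_sun = x + y = 0 and total ω_ring = x − (28/74)·y = 1  ⇒  y = -37/51, x = 37/51
row 2 ring = −(28/74)·(-37/51) = 14/51
totals (row 1 + row 2): sun 37/51 + (-37/51) = 0, ring 37/51 + 14/51 = 1, arm 37/51 + 0 = 37/51
asked cell (row1, sun) = 37/51

row1: w_G1=37/51 w_G3=37/51 w_R=37/51
row2: w_G1=-37/51 w_G3=14/51 w_R=0
total: w_G1=0 w_G3=1 w_R=37/51
asked value: 37/51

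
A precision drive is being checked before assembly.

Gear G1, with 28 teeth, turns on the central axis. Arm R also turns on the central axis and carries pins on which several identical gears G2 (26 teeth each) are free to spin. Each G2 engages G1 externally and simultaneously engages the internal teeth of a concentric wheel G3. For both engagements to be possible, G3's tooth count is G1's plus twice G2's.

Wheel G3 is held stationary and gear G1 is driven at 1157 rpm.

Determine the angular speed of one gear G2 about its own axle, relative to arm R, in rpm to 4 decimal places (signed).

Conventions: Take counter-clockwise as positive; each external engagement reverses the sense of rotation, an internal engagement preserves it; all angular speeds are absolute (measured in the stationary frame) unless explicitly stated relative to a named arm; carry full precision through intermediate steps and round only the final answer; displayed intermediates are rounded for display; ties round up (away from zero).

class = planetary set [G3 = 28+2·26 = 80; Willis about the carrier]
normalise by the input: solve with ω_sun = 1, then scale by 1157 rpm
ring teeth: 28 + 2·26 = 80
28(ω_sun−ω_arm) = −80(ω_ring−ω_arm),  ω_ring = 0, ω_sun = 1
28(1−ω_arm) = −80(0−ω_arm)  ⇒  108·ω_arm = 28  ⇒  ω_arm = 7/27
sun–planet mesh: 28·(1−7/27) = −26·(ω_p−ω_arm)  ⇒  ω_p−ω_arm = -280/351
scale: ω_p−ω_arm = -280/351 × 1157 rpm = -922.9630 rpm

-922.9630 rpm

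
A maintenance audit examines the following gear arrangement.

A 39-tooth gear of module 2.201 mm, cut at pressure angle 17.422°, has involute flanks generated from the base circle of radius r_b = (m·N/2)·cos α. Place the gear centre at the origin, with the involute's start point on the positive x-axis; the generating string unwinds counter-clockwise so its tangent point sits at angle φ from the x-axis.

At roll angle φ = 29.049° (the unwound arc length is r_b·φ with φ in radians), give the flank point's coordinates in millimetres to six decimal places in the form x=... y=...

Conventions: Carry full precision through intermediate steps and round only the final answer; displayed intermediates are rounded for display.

recognized (one wheel, involute flank): single-mesh tooth geometry, m = 2.201, N = 39
pitch radius r_p = m·N/2 = 2.201·39/2 = 42.919500
base radius r_b = r_p·cos α = 42.919500·cos 17.422° = 40.950587
roll angle φ = 29.049° = 0.50700069 rad
x = r_b·(cos φ + φ·sin φ) = 45.880330
y = r_b·(sin φ − φ·cos φ) = 1.733643

x=45.880330 y=1.733643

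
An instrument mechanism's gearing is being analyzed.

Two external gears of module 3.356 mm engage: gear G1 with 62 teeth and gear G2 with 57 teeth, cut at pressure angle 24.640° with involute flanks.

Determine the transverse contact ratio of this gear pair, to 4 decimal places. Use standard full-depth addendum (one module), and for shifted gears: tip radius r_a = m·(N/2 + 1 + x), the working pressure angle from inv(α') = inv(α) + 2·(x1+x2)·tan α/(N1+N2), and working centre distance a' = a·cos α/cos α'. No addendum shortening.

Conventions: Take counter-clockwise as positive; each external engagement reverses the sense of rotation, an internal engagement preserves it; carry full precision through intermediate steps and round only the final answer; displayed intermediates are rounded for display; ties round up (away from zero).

1.5667

recognized (one external pair, fixed centres): single-mesh tooth geometry, m = 3.356, N1 = 62, N2 = 57
base radii: r_b1 = 94.563030, r_b2 = 86.936979
tip radii: r_a1 = 107.392000, r_a2 = 99.002000
no profile shift: α' = α, a' = a
action lengths: √(r_a1²−r_b1²) = 50.900639, √(r_a2²−r_b2²) = 47.364097
base pitch p_b = π·m·cos α = 9.583178
CR = (50.900639 + 47.364097 − 199.682000·sin 24.64000°)/9.583178 = 1.566727
contact ratio ≈ 1.5667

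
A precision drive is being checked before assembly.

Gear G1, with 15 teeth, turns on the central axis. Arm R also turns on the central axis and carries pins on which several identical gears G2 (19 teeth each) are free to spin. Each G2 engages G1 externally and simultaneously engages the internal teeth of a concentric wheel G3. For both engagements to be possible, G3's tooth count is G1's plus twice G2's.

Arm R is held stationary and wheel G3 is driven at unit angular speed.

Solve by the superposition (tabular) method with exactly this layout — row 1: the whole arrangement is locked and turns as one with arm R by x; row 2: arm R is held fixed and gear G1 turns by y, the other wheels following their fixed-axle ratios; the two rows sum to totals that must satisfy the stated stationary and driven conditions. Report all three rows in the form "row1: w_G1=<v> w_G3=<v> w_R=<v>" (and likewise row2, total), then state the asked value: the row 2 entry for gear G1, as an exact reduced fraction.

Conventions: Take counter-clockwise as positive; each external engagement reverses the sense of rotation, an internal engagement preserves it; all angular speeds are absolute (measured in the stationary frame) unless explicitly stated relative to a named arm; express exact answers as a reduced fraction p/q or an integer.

class = planetary set [G3 = 15+2·19 = 53; Willis about the carrier]
superposition row 1 [locked train]: every member turns x
row 2 (arm held, sun turns y): ω_ring = −(15/53)·y, ω_arm = 0
boundary: total ω_arm = x = 0 and total ω_ring = x − (15/53)·y = 1  ⇒  y = -53/15, x = 0
row 2 ring = −(15/53)·(-53/15) = 1
totals (row 1 + row 2): sun 0 + (-53/15) = -53/15, ring 0 + 1 = 1, arm 0 + 0 = 0
asked cell (row2, sun) = -53/15

row1: w_G1=0 w_G3=0 w_R=0
row2: w_G1=-53/15 w_G3=1 w_R=0
total: w_G1=-53/15 w_G3=1 w_R=0
asked value: -53/15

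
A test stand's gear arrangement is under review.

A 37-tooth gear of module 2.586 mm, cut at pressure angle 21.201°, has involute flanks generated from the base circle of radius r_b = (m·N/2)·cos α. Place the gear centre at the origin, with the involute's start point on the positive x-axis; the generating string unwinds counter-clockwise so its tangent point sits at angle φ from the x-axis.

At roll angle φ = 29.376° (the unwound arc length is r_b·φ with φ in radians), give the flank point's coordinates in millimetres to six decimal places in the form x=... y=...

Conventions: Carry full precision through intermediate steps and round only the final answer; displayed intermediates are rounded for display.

x=50.085713 y=1.951612

topology: single-mesh involute geometry — m = 2.586, N = 37
pitch radius r_p = m·N/2 = 2.586·37/2 = 47.841000
base radius r_b = r_p·cos α = 47.841000·cos 21.201° = 44.603001
roll angle φ = 29.376° = 0.51270792 rad
x = r_b·(cos φ + φ·sin φ) = 50.085713
y = r_b·(sin φ − φ·cos φ) = 1.951612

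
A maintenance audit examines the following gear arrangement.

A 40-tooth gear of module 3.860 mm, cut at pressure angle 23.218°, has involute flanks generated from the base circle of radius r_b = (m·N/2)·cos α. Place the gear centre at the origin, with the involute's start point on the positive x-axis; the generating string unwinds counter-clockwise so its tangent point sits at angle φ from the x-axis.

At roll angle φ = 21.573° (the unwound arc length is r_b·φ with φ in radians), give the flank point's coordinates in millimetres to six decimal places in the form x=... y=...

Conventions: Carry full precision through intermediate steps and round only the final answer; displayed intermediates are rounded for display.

single-mesh involute tooth geometry (40T wheel at module 3.860)
pitch radius r_p = m·N/2 = 3.860·40/2 = 77.200000
base radius r_b = r_p·cos α = 77.200000·cos 23.218° = 70.947690
roll angle φ = 21.573° = 0.37651988 rad
x = r_b·(cos φ + φ·sin φ) = 75.799880
y = r_b·(sin φ − φ·cos φ) = 1.244547

x=75.799880 y=1.244547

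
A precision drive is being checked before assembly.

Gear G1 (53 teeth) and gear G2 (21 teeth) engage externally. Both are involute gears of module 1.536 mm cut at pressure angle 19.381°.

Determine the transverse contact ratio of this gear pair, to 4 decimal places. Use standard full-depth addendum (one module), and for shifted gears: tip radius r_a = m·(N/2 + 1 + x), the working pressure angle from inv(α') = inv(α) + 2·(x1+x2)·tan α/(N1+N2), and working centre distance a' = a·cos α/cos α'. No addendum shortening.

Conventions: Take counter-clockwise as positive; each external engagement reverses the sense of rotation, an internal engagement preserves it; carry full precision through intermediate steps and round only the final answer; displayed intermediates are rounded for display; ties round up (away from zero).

single-mesh involute tooth geometry (53T engaging 21T at module 1.536)
base radii: r_b1 = 38.397416, r_b2 = 15.214071
tip radii: r_a1 = 42.240000, r_a2 = 17.664000
no profile shift: α' = α, a' = a
action lengths: √(r_a1²−r_b1²) = 17.602727, √(r_a2²−r_b2²) = 8.974907
base pitch p_b = π·m·cos α = 4.552039
CR = (17.602727 + 8.974907 − 56.832000·sin 19.38100°)/4.552039 = 1.695510
contact ratio ≈ 1.6955

1.6955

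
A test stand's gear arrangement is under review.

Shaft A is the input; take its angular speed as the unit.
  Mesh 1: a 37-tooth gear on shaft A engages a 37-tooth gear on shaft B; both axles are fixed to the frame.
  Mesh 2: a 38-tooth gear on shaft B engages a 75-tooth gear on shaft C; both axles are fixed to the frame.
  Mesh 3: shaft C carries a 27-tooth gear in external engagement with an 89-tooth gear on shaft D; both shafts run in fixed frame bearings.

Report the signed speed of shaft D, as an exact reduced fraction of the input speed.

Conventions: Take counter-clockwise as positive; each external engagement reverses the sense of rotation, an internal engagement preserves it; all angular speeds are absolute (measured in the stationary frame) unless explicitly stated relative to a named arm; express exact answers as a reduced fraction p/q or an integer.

3-mesh fixed-axis compound train (all bearings frame-fixed)
mesh 1 [37T→37T]: |ω|/ω_in = 1×37/37 = 1, sense flips to −
mesh 2 [38T→75T]: |ω|/ω_in = 1×38/75 = 38/75, sense flips to +
mesh 3 [27T→89T]: |ω|/ω_in = (38/75)×27/89 = 342/2225, sense flips to −
signed output speed (× input speed) = -342/2225

-342/2225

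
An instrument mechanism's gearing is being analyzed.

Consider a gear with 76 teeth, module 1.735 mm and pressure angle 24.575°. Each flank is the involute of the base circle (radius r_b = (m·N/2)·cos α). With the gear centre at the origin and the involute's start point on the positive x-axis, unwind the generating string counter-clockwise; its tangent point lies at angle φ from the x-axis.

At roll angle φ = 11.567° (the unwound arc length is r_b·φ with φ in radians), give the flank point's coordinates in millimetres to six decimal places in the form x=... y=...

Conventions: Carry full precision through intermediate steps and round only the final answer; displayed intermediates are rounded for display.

x=61.167320 y=0.163775

class = single-mesh tooth geometry [base-circle involute, m = 1.735, 76T]
pitch radius r_p = m·N/2 = 1.735·76/2 = 65.930000
base radius r_b = r_p·cos α = 65.930000·cos 24.575° = 59.957906
roll angle φ = 11.567° = 0.20188223 rad
x = r_b·(cos φ + φ·sin φ) = 61.167320
y = r_b·(sin φ − φ·cos φ) = 0.163775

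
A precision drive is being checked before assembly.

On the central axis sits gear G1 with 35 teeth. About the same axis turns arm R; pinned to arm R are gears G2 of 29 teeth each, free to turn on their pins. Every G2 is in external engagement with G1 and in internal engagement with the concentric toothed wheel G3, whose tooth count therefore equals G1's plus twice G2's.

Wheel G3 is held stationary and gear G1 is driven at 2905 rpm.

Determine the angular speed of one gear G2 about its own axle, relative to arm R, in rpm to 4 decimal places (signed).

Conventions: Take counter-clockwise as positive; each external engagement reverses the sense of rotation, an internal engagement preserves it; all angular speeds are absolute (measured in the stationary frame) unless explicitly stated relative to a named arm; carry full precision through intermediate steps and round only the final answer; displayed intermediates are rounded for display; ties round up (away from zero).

-2547.3532 rpm

topology: planetary set — G1 35T / G2 29T / G3 93T, arm = carrier (Willis)
normalise by the input: solve with ω_sun = 1, then scale by 2905 rpm
ring teeth: 35 + 2·29 = 93
35(ω_sun−ω_arm) = −93(ω_ring−ω_arm),  ω_ring = 0, ω_sun = 1
35(1−ω_arm) = −93(0−ω_arm)  ⇒  128·ω_arm = 35  ⇒  ω_arm = 35/128
sun–planet mesh: 35·(1−35/128) = −29·(ω_p−ω_arm)  ⇒  ω_p−ω_arm = -3255/3712
scale: ω_p−ω_arm = -3255/3712 × 2905 rpm = -2547.3532 rpm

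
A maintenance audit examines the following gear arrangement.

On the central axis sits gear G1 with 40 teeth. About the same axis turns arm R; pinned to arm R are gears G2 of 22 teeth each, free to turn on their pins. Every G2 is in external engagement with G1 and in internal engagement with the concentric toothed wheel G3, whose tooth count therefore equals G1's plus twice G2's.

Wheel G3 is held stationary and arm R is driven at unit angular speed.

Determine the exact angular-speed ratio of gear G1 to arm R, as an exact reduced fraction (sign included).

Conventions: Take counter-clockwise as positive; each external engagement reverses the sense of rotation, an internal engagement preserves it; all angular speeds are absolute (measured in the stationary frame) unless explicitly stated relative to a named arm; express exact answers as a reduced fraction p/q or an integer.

31/10

class = planetary set [G3 = 40+2·22 = 84; Willis about the carrier]
ring teeth: 40 + 2·22 = 84
40(ω_sun−ω_arm) = −84(ω_ring−ω_arm),  ω_ring = 0, ω_arm = 1
ω_sun = 1 − (84/40)(0−1) = 31/10
ω_out/ω_in = 31/10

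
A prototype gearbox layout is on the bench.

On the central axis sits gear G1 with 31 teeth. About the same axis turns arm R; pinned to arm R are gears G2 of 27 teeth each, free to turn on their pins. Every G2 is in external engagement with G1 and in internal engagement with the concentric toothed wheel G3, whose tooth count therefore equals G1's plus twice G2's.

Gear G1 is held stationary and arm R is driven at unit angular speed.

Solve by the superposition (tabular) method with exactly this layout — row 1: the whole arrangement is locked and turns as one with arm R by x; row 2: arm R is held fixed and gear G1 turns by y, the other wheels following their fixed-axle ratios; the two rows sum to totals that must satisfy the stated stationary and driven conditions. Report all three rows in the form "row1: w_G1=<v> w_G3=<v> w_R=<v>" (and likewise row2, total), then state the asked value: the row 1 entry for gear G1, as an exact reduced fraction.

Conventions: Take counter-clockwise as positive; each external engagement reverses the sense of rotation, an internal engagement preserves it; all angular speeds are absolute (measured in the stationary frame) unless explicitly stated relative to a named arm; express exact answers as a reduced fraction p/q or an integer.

class = planetary set [G3 = 31+2·27 = 85; Willis about the carrier]
row 1 (train locked, turned with arm): all members turn x
superposition row 2 [arm held]: sun y, ring −(31/85)·y, arm 0
boundary: total ω_sun = x + y = 0 and total ω_arm = x = 1  ⇒  y = -1, x = 1
row 2 ring = −(31/85)·(-1) = 31/85
totals (row 1 + row 2): sun 1 + (-1) = 0, ring 1 + 31/85 = 116/85, arm 1 + 0 = 1
asked cell (row1, sun) = 1

row1: w_G1=1 w_G3=1 w_R=1
row2: w_G1=-1 w_G3=31/85 w_R=0
total: w_G1=0 w_G3=116/85 w_R=1
asked value: 1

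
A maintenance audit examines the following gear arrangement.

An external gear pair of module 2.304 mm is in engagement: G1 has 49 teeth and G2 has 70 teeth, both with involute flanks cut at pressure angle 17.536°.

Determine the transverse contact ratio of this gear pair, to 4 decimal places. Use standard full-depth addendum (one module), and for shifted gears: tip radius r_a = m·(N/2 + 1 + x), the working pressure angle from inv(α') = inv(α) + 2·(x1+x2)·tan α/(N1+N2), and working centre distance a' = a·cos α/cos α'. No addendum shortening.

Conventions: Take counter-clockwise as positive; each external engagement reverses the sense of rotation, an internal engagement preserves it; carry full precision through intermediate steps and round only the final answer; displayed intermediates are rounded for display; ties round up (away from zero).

1.9339

single-mesh involute tooth geometry (49T engaging 70T at module 2.304)
base radii: r_b1 = 53.824739, r_b2 = 76.892484
tip radii: r_a1 = 58.752000, r_a2 = 82.944000
no profile shift: α' = α, a' = a
action lengths: √(r_a1²−r_b1²) = 23.551964, √(r_a2²−r_b2²) = 31.100693
base pitch p_b = π·m·cos α = 6.901853
CR = (23.551964 + 31.100693 − 137.088000·sin 17.53600°)/6.901853 = 1.933881
contact ratio ≈ 1.9339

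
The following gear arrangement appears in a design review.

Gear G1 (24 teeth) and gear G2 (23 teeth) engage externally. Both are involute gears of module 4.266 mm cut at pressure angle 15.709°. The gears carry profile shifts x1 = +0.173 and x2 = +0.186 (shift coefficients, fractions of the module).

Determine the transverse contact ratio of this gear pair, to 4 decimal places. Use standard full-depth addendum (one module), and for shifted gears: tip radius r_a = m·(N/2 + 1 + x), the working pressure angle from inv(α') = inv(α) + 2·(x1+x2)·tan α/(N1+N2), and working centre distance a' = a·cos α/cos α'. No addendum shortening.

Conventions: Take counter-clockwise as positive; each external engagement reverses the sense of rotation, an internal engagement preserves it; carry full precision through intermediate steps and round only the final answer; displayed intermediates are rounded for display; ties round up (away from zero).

single-mesh involute tooth geometry (24T engaging 23T at module 4.266)
base radii: r_b1 = 49.279939, r_b2 = 47.226609
tip radii: r_a1 = 56.196018, r_a2 = 54.118476
inv(α') = inv(15.709°) + 2·(+0.173+0.186)·tan α/(24+23) = 0.01137970  ⇒  α' = 18.32958°
a' = a·cos α / cos α' = 100.2510·cos 15.709°/cos 18.32958° = 101.664685
action lengths: √(r_a1²−r_b1²) = 27.008888, √(r_a2²−r_b2²) = 26.428335
base pitch p_b = π·m·cos α = 12.901458
CR = (27.008888 + 26.428335 − 101.664685·sin 18.32958°)/12.901458 = 1.663800
contact ratio ≈ 1.6638

1.6638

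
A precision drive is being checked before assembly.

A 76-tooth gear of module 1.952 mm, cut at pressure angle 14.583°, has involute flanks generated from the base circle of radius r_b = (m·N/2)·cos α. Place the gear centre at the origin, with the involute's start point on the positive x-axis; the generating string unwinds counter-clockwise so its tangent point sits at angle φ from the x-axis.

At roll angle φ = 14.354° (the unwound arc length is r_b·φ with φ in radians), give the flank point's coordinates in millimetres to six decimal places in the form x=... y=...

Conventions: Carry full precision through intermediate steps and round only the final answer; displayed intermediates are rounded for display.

single-mesh involute tooth geometry (76T wheel at module 1.952)
pitch radius r_p = m·N/2 = 1.952·76/2 = 74.176000
base radius r_b = r_p·cos α = 74.176000·cos 14.583° = 71.786340
roll angle φ = 14.354° = 0.25052456 rad
x = r_b·(cos φ + φ·sin φ) = 74.003863
y = r_b·(sin φ − φ·cos φ) = 0.373890

x=74.003863 y=0.373890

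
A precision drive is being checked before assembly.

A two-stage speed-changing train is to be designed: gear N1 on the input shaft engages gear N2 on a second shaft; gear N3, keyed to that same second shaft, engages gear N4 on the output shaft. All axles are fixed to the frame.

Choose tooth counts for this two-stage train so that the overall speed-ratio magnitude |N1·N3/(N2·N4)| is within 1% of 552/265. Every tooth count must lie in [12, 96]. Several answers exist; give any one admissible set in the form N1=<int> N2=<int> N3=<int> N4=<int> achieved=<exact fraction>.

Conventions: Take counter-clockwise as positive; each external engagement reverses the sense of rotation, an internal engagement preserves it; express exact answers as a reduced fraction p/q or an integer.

2-stage fixed-axis compound train for ratio 552/265
target = 552/265 in lowest terms: an exact hit needs N1·N3 = k·552 and N2·N4 = k·265 for one integer k, every count in [12, 96]; additionally prefer no 1:1 stage (N1 ≠ N2, N3 ≠ N4)
k = 1…2: no 1:1-free in-range split of k·552 and k·265 into factor pairs; take k = 3
k = 3: N1·N3 = 1656 = 18·92, N2·N4 = 795 = 15·53
achieved = 18·92/(15·53) = 552/265; |achieved − target| = 0 ≤ 138/6625 ✓

N1=18 N2=15 N3=92 N4=53 achieved=552/265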